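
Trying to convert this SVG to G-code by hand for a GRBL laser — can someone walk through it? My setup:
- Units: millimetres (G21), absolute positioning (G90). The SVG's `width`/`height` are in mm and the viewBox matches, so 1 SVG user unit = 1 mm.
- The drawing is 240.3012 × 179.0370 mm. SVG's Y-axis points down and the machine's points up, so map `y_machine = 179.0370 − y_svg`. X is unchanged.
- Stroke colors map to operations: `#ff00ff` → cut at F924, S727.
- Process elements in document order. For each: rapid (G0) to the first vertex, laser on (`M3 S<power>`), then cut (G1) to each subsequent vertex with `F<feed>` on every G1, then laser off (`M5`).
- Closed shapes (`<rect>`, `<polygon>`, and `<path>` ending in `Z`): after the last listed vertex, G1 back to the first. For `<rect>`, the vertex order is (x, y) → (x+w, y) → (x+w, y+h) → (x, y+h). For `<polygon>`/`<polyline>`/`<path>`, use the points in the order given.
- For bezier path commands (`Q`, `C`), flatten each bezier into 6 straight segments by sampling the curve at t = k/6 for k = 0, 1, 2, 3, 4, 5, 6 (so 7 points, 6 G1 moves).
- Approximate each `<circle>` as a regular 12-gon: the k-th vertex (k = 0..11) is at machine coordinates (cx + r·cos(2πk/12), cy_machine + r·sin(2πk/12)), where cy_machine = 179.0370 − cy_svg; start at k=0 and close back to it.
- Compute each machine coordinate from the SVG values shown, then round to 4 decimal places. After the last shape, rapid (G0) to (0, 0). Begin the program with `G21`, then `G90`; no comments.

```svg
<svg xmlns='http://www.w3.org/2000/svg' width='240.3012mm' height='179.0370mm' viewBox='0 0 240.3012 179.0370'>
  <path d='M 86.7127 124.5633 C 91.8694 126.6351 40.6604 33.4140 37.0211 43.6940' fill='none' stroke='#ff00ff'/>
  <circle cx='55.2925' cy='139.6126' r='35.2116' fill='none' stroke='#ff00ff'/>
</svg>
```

viewBox `0 0 240.3012 179.0370` with mm width/height → 1 unit = 1 mm. Flip: y_m = 179.0370 − y_svg.

**Shape 1** — `<path>` cubic bezier, stroke `#ff00ff` → cut (S727, F924). Control points (SVG): P0=(86.7127,124.5633), P1=(91.8694,126.6351), P2=(40.6604,33.4140), P3=(37.0211,43.6940); sampled at t=k/6. Machine vertices: (86.7127,54.4737) → (85.0751,60.4585) → (76.9303,76.8035) → (65.1654,97.9864) → (52.6675,118.4854) → (42.3237,132.7783) → (37.0211,135.3430). Open path.

**Shape 2** — `<circle>` circle, stroke `#ff00ff` → cut (S727, F924). Machine vertices: (90.5041,39.4244) → (85.7866,57.0302) → (72.8983,69.9185) → (55.2925,74.6360) → (37.6867,69.9185) → (24.7984,57.0302) → (20.0809,39.4244) → (24.7984,21.8186) → (37.6867,8.9303) → (55.2925,4.2128) → (72.8983,8.9303) → (85.7866,21.8186) → (90.5041,39.4244). Closed: final G1 returns to the first vertex.

G21
G90
G0 X86.7127 Y54.4737
M3 S727
G1 X85.0751 Y60.4585 F924
G1 X76.9303 Y76.8035 F924
G1 X65.1654 Y97.9864 F924
G1 X52.6675 Y118.4854 F924
G1 X42.3237 Y132.7783 F924
G1 X37.0211 Y135.3430 F924
M5
G0 X90.5041 Y39.4244
M3 S727
G1 X85.7866 Y57.0302 F924
G1 X72.8983 Y69.9185 F924
G1 X55.2925 Y74.6360 F924
G1 X37.6867 Y69.9185 F924
G1 X24.7984 Y57.0302 F924
G1 X20.0809 Y39.4244 F924
G1 X24.7984 Y21.8186 F924
G1 X37.6867 Y8.9303 F924
G1 X55.2925 Y4.2128 F924
G1 X72.8983 Y8.9303 F924
G1 X85.7866 Y21.8186 F924
G1 X90.5041 Y39.4244 F924
M5
G0 X0.0000 Y0.0000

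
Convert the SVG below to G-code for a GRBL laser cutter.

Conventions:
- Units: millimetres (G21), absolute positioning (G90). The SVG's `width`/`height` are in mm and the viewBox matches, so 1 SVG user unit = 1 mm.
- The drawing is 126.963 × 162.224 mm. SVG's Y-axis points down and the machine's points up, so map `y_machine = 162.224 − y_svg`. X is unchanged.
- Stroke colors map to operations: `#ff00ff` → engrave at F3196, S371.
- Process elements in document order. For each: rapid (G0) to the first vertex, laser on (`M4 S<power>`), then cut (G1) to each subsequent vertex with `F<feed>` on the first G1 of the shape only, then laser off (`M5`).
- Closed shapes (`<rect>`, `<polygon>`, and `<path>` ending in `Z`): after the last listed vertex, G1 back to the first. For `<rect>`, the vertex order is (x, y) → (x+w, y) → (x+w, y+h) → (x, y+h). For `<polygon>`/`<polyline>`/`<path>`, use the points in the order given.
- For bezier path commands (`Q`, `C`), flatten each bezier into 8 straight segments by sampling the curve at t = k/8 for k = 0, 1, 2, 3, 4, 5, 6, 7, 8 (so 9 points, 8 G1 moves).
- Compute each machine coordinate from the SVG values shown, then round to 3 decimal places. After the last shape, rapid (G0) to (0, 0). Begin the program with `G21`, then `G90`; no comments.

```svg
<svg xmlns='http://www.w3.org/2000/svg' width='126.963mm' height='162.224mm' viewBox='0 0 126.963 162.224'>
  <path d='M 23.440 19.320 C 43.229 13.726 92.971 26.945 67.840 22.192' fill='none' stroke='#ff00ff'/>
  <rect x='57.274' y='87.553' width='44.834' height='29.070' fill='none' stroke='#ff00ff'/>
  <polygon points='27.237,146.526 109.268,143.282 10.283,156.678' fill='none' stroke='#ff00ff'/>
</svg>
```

1 u = 1 mm; y_m = 162.224 − y.

[1] `<path>` cubic bezier, #ff00ff→engrave S371 F3196: (23.440,142.904) → (32.060,144.192) → (42.260,144.147) → (52.811,143.200) → (62.485,141.783) → (70.053,140.327) → (74.287,139.262) → (73.959,139.020) → (67.840,140.032)

[2] `<rect>` rectangle, #ff00ff→engrave S371 F3196: (57.274,74.671) → (102.108,74.671) → (102.108,45.601) → (57.274,45.601) → (57.274,74.671) (closed)

[3] `<polygon>` closed polygon, #ff00ff→engrave S371 F3196: (27.237,15.698) → (109.268,18.942) → (10.283,5.546) → (27.237,15.698) (closed)

G21
G90
G0 X23.440 Y142.904
M4 S371
G1 X32.060 Y144.192 F3196
G1 X42.260 Y144.147
G1 X52.811 Y143.200
G1 X62.485 Y141.783
G1 X70.053 Y140.327
G1 X74.287 Y139.262
G1 X73.959 Y139.020
G1 X67.840 Y140.032
M5
G0 X57.274 Y74.671
M4 S371
G1 X102.108 Y74.671 F3196
G1 X102.108 Y45.601
G1 X57.274 Y45.601
G1 X57.274 Y74.671
M5
G0 X27.237 Y15.698
M4 S371
G1 X109.268 Y18.942 F3196
G1 X10.283 Y5.546
G1 X27.237 Y15.698
M5
G0 X0.000 Y0.000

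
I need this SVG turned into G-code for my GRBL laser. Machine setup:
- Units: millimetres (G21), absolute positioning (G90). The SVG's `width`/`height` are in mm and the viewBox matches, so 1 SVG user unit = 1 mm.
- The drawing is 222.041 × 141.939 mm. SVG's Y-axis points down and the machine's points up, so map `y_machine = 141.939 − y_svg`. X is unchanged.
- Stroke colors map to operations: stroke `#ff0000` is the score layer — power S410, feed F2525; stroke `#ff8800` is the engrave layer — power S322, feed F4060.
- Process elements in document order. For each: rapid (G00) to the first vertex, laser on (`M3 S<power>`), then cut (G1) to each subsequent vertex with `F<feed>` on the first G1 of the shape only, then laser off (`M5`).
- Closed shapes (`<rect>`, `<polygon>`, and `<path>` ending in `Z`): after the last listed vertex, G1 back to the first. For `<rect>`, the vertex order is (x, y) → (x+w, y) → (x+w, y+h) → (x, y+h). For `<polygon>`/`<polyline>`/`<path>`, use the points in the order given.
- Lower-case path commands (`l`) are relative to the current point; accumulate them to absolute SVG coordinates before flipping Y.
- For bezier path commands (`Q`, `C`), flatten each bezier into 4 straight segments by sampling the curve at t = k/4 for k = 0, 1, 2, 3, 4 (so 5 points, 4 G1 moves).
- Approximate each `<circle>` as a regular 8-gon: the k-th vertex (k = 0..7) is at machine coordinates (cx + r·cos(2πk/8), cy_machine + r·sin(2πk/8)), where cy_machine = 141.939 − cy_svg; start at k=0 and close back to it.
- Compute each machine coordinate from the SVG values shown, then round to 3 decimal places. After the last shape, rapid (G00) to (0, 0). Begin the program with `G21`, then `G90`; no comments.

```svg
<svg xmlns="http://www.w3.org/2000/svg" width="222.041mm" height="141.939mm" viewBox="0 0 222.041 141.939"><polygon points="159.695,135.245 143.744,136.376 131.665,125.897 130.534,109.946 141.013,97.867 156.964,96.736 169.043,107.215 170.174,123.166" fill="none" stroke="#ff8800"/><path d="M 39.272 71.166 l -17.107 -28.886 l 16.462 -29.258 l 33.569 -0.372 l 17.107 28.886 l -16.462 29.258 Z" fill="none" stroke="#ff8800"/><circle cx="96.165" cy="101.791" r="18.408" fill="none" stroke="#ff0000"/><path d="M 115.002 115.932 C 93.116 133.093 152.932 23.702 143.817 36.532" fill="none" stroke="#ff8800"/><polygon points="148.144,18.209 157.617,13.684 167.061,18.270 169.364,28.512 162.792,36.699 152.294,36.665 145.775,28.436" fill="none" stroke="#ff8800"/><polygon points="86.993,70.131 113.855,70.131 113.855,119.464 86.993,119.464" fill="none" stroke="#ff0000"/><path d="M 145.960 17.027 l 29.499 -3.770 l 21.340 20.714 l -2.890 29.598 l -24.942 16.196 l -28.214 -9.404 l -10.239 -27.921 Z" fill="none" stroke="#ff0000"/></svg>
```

G21
G90
G00 X159.695 Y6.694
M3 S322
G1 X143.744 Y5.563 F4060
G1 X131.665 Y16.042
G1 X130.534 Y31.993
G1 X141.013 Y44.072
G1 X156.964 Y45.203
G1 X169.043 Y34.724
G1 X170.174 Y18.773
G1 X159.695 Y6.694
M5
G00 X39.272 Y70.773
M3 S322
G1 X22.165 Y99.659 F4060
G1 X38.627 Y128.917
G1 X72.196 Y129.289
G1 X89.303 Y100.403
G1 X72.841 Y71.145
G1 X39.272 Y70.773
M5
G00 X114.573 Y40.148
M3 S410
G1 X109.181 Y53.164 F2525
G1 X96.165 Y58.556
G1 X83.149 Y53.164
G1 X77.757 Y40.148
G1 X83.149 Y27.132
G1 X96.165 Y21.740
G1 X109.181 Y27.132
G1 X114.573 Y40.148
M5
G00 X115.002 Y26.007
M3 S322
G1 X111.553 Y32.978 F4060
G1 X124.620 Y64.083
G1 X140.082 Y96.000
G1 X143.817 Y105.407
M5
G00 X148.144 Y123.730
M3 S322
G1 X157.617 Y128.255 F4060
G1 X167.061 Y123.669
G1 X169.364 Y113.427
G1 X162.792 Y105.240
G1 X152.294 Y105.274
G1 X145.775 Y113.503
G1 X148.144 Y123.730
M5
G00 X86.993 Y71.808
M3 S410
G1 X113.855 Y71.808 F2525
G1 X113.855 Y22.475
G1 X86.993 Y22.475
G1 X86.993 Y71.808
M5
G00 X145.960 Y124.912
M3 S410
G1 X175.459 Y128.682 F2525
G1 X196.799 Y107.968
G1 X193.909 Y78.370
G1 X168.967 Y62.174
G1 X140.753 Y71.578
G1 X130.514 Y99.499
G1 X145.960 Y124.912
M5
G00 X0.000 Y0.000

viewBox `0 0 222.041 141.939` with mm width/height → 1 unit = 1 mm. Flip: y_m = 141.939 − y_svg.

**Shape 1** — `<polygon>` regular polygon, stroke `#ff8800` → engrave (S322, F4060). Machine vertices: (159.695,6.694) → (143.744,5.563) → (131.665,16.042) → (130.534,31.993) → (141.013,44.072) → (156.964,45.203) → (169.043,34.724) → (170.174,18.773) → (159.695,6.694). Closed: final G1 returns to the first vertex.

**Shape 2** — `<path>` regular polygon, stroke `#ff8800` → engrave (S322, F4060). Machine vertices: (39.272,70.773) → (22.165,99.659) → (38.627,128.917) → (72.196,129.289) → (89.303,100.403) → (72.841,71.145) → (39.272,70.773). Closed: final G1 returns to the first vertex.

**Shape 3** — `<circle>` circle, stroke `#ff0000` → score (S410, F2525). Machine vertices: (114.573,40.148) → (109.181,53.164) → (96.165,58.556) → (83.149,53.164) → (77.757,40.148) → (83.149,27.132) → (96.165,21.740) → (109.181,27.132) → (114.573,40.148). Closed: final G1 returns to the first vertex.

**Shape 4** — `<path>` cubic bezier, stroke `#ff8800` → engrave (S322, F4060). Control points (SVG): P0=(115.002,115.932), P1=(93.116,133.093), P2=(152.932,23.702), P3=(143.817,36.532); sampled at t=k/4. Machine vertices: (115.002,26.007) → (111.553,32.978) → (124.620,64.083) → (140.082,96.000) → (143.817,105.407). Open path.

**Shape 5** — `<polygon>` regular polygon, stroke `#ff8800` → engrave (S322, F4060). Machine vertices: (148.144,123.730) → (157.617,128.255) → (167.061,123.669) → (169.364,113.427) → (162.792,105.240) → (152.294,105.274) → (145.775,113.503) → (148.144,123.730). Closed: final G1 returns to the first vertex.

**Shape 6** — `<polygon>` rectangle, stroke `#ff0000` → score (S410, F2525). Machine vertices: (86.993,71.808) → (113.855,71.808) → (113.855,22.475) → (86.993,22.475) → (86.993,71.808). Closed: final G1 returns to the first vertex.

**Shape 7** — `<path>` regular polygon, stroke `#ff0000` → score (S410, F2525). Machine vertices: (145.960,124.912) → (175.459,128.682) → (196.799,107.968) → (193.909,78.370) → (168.967,62.174) → (140.753,71.578) → (130.514,99.499) → (145.960,124.912). Closed: final G1 returns to the first vertex.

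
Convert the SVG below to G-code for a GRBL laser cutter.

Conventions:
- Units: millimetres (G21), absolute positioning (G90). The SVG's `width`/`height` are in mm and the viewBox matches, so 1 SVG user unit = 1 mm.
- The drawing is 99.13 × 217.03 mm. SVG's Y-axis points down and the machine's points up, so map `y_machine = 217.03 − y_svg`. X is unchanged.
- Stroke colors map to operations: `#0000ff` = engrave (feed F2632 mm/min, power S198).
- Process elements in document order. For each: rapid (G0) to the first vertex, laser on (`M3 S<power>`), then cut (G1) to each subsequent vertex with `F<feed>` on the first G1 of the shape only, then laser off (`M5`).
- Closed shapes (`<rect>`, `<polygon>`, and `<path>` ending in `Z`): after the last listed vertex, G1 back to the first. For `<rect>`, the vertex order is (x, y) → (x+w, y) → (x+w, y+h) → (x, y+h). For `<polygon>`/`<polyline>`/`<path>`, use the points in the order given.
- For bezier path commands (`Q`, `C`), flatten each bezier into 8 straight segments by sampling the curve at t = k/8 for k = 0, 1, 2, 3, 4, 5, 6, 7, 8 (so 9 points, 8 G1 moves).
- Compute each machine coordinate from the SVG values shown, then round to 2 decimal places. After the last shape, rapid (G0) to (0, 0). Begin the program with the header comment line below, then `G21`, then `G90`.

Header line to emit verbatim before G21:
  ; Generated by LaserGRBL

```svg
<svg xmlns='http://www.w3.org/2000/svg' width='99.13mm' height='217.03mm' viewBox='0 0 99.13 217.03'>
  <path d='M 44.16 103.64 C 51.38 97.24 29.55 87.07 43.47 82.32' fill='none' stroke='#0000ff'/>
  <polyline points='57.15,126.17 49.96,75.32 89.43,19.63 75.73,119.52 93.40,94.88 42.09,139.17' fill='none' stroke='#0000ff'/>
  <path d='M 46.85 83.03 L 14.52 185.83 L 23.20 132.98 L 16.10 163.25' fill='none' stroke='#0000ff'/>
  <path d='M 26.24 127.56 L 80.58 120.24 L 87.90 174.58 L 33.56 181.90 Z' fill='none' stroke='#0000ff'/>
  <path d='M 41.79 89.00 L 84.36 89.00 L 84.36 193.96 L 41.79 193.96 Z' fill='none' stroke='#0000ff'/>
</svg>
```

1 u = 1 mm; y_m = 217.03 − y.

[1] `<path>` cubic bezier, #0000ff→engrave S198 F2632: (44.16,113.39) → (45.63,115.95) → (45.14,118.75) → (43.44,121.70) → (41.30,124.67) → (39.47,127.56) → (38.72,130.27) → (39.80,132.69) → (43.47,134.71)

[2] `<polyline>` open polyline, #0000ff→engrave S198 F2632: (57.15,90.86) → (49.96,141.71) → (89.43,197.40) → (75.73,97.51) → (93.40,122.15) → (42.09,77.86)

[3] `<path>` open polyline, #0000ff→engrave S198 F2632: (46.85,134.00) → (14.52,31.20) → (23.20,84.05) → (16.10,53.78)

[4] `<path>` regular polygon, #0000ff→engrave S198 F2632: (26.24,89.47) → (80.58,96.79) → (87.90,42.45) → (33.56,35.13) → (26.24,89.47) (closed)

[5] `<path>` rectangle, #0000ff→engrave S198 F2632: (41.79,128.03) → (84.36,128.03) → (84.36,23.07) → (41.79,23.07) → (41.79,128.03) (closed)

; Generated by LaserGRBL
G21
G90
G0 X44.16 Y113.39
M3 S198
G1 X45.63 Y115.95 F2632
G1 X45.14 Y118.75
G1 X43.44 Y121.70
G1 X41.30 Y124.67
G1 X39.47 Y127.56
G1 X38.72 Y130.27
G1 X39.80 Y132.69
G1 X43.47 Y134.71
M5
G0 X57.15 Y90.86
M3 S198
G1 X49.96 Y141.71 F2632
G1 X89.43 Y197.40
G1 X75.73 Y97.51
G1 X93.40 Y122.15
G1 X42.09 Y77.86
M5
G0 X46.85 Y134.00
M3 S198
G1 X14.52 Y31.20 F2632
G1 X23.20 Y84.05
G1 X16.10 Y53.78
M5
G0 X26.24 Y89.47
M3 S198
G1 X80.58 Y96.79 F2632
G1 X87.90 Y42.45
G1 X33.56 Y35.13
G1 X26.24 Y89.47
M5
G0 X41.79 Y128.03
M3 S198
G1 X84.36 Y128.03 F2632
G1 X84.36 Y23.07
G1 X41.79 Y23.07
G1 X41.79 Y128.03
M5
G0 X0.00 Y0.00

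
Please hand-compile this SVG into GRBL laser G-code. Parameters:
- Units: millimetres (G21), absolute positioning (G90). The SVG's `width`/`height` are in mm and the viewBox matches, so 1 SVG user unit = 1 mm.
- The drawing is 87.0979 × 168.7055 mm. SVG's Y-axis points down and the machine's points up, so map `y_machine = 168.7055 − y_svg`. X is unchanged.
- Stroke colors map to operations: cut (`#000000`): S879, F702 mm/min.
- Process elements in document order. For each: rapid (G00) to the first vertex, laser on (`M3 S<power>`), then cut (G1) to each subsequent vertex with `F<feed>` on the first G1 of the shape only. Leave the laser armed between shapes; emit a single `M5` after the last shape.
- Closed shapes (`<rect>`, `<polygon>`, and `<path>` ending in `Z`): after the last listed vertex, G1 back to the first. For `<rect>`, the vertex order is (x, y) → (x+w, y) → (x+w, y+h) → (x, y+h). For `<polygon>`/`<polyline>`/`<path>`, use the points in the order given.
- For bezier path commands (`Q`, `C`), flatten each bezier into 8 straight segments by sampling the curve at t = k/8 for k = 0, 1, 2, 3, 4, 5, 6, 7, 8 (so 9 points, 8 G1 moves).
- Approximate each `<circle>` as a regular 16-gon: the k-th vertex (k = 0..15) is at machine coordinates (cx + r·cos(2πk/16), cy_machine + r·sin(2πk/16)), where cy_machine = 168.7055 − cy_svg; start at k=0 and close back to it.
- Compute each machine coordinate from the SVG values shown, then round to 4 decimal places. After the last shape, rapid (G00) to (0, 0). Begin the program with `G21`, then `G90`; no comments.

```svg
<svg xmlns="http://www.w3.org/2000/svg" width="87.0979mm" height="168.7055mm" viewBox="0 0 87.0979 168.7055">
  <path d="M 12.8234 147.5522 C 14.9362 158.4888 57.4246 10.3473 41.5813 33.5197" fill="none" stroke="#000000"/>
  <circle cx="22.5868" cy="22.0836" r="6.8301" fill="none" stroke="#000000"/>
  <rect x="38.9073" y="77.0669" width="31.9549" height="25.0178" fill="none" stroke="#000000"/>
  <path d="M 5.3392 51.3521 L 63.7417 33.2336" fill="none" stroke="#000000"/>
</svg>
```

1 u = 1 mm; y_m = 168.7055 − y.

[1] `<path>` cubic bezier, #000000→cut S879 F702: (12.8234,21.1533) → (15.3155,23.8636) → (20.4361,37.6156) → (27.0285,58.5377) → (33.9359,82.7580) → (40.0016,106.4047) → (44.0689,125.6061) → (44.9810,136.4904) → (41.5813,135.1858)

[2] `<circle>` circle, #000000→cut S879 F702: (29.4169,146.6219) → (28.8970,149.2357) → (27.4164,151.4515) → (25.2006,152.9321) → (22.5868,153.4520) → (19.9730,152.9321) → (17.7572,151.4515) → (16.2766,149.2357) → (15.7567,146.6219) → (16.2766,144.0081) → (17.7572,141.7923) → (19.9730,140.3117) → (22.5868,139.7918) → (25.2006,140.3117) → (27.4164,141.7923) → (28.8970,144.0081) → (29.4169,146.6219) (closed)

[3] `<rect>` rectangle, #000000→cut S879 F702: (38.9073,91.6386) → (70.8622,91.6386) → (70.8622,66.6208) → (38.9073,66.6208) → (38.9073,91.6386) (closed)

[4] `<path>` line segment, #000000→cut S879 F702: (5.3392,117.3534) → (63.7417,135.4719)

G21
G90
G00 X12.8234 Y21.1533
M3 S879
G1 X15.3155 Y23.8636 F702
G1 X20.4361 Y37.6156
G1 X27.0285 Y58.5377
G1 X33.9359 Y82.7580
G1 X40.0016 Y106.4047
G1 X44.0689 Y125.6061
G1 X44.9810 Y136.4904
G1 X41.5813 Y135.1858
G00 X29.4169 Y146.6219
M3 S879
G1 X28.8970 Y149.2357 F702
G1 X27.4164 Y151.4515
G1 X25.2006 Y152.9321
G1 X22.5868 Y153.4520
G1 X19.9730 Y152.9321
G1 X17.7572 Y151.4515
G1 X16.2766 Y149.2357
G1 X15.7567 Y146.6219
G1 X16.2766 Y144.0081
G1 X17.7572 Y141.7923
G1 X19.9730 Y140.3117
G1 X22.5868 Y139.7918
G1 X25.2006 Y140.3117
G1 X27.4164 Y141.7923
G1 X28.8970 Y144.0081
G1 X29.4169 Y146.6219
G00 X38.9073 Y91.6386
M3 S879
G1 X70.8622 Y91.6386 F702
G1 X70.8622 Y66.6208
G1 X38.9073 Y66.6208
G1 X38.9073 Y91.6386
G00 X5.3392 Y117.3534
M3 S879
G1 X63.7417 Y135.4719 F702
M5
G00 X0.0000 Y0.0000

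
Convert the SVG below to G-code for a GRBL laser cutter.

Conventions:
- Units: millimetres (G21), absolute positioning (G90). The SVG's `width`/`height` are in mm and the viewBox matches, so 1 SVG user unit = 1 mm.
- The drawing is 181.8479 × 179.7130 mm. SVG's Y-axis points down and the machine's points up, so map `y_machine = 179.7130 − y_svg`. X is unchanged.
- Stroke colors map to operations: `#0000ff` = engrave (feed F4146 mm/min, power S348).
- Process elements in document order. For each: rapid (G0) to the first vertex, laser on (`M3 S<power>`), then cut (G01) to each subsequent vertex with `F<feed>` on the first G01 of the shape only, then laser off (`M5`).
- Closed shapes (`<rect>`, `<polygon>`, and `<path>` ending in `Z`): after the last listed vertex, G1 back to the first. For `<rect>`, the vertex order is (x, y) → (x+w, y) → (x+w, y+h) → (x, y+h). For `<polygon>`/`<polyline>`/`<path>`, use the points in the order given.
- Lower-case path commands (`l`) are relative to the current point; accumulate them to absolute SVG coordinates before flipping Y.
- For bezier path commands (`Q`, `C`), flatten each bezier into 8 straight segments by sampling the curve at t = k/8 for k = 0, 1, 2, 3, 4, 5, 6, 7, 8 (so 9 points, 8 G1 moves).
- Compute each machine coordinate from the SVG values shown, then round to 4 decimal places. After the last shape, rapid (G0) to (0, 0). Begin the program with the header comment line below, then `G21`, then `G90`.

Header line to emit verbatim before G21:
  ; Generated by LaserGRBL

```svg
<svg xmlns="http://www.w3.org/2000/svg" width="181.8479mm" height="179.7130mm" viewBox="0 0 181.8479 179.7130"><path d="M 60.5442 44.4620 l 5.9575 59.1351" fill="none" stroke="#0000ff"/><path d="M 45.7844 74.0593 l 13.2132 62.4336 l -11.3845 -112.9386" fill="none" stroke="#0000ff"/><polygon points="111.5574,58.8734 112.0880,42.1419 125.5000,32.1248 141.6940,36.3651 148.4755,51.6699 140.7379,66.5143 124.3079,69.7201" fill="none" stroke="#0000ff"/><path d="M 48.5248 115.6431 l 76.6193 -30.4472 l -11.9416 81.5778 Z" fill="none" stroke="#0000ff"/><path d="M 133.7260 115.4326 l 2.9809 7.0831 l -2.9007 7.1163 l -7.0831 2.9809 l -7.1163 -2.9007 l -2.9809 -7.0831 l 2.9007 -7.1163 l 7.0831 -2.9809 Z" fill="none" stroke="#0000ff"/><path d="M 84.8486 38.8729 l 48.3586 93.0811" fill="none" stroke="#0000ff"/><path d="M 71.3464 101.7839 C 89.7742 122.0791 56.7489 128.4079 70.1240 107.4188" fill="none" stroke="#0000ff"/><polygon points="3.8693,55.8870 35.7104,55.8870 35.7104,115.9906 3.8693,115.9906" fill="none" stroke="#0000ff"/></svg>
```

; Generated by LaserGRBL
G21
G90
G0 X60.5442 Y135.2510
M3 S348
G01 X66.5017 Y76.1159 F4146
M5
G0 X45.7844 Y105.6537
M3 S348
G01 X58.9976 Y43.2201 F4146
G01 X47.6131 Y156.1587
M5
G0 X111.5574 Y120.8396
M3 S348
G01 X112.0880 Y137.5711 F4146
G01 X125.5000 Y147.5882
G01 X141.6940 Y143.3479
G01 X148.4755 Y128.0431
G01 X140.7379 Y113.1987
G01 X124.3079 Y109.9929
G01 X111.5574 Y120.8396
M5
G0 X48.5248 Y64.0699
M3 S348
G01 X125.1441 Y94.5171 F4146
G01 X113.2025 Y12.9393
G01 X48.5248 Y64.0699
M5
G0 X133.7260 Y64.2804
M3 S348
G01 X136.7069 Y57.1973 F4146
G01 X133.8062 Y50.0810
G01 X126.7231 Y47.1001
G01 X119.6068 Y50.0008
G01 X116.6259 Y57.0839
G01 X119.5266 Y64.2002
G01 X126.6097 Y67.1811
G01 X133.7260 Y64.2804
M5
G0 X84.8486 Y140.8401
M3 S348
G01 X133.2072 Y47.7590 F4146
M5
G0 X71.3464 Y77.9291
M3 S348
G01 X76.0361 Y70.9992 F4146
G01 X77.0488 Y65.5350
G01 X75.5311 Y61.6932
G01 X72.6300 Y59.6300
G01 X69.4919 Y59.5021
G01 X67.2638 Y61.4659
G01 X67.0922 Y65.6777
G01 X70.1240 Y72.2942
M5
G0 X3.8693 Y123.8260
M3 S348
G01 X35.7104 Y123.8260 F4146
G01 X35.7104 Y63.7224
G01 X3.8693 Y63.7224
G01 X3.8693 Y123.8260
M5
G0 X0.0000 Y0.0000

1 u = 1 mm; y_m = 179.7130 − y.

[1] `<path>` line segment, #0000ff→engrave S348 F4146: (60.5442,135.2510) → (66.5017,76.1159)

[2] `<path>` open polyline, #0000ff→engrave S348 F4146: (45.7844,105.6537) → (58.9976,43.2201) → (47.6131,156.1587)

[3] `<polygon>` regular polygon, #0000ff→engrave S348 F4146: (111.5574,120.8396) → (112.0880,137.5711) → (125.5000,147.5882) → (141.6940,143.3479) → (148.4755,128.0431) → (140.7379,113.1987) → (124.3079,109.9929) → (111.5574,120.8396) (closed)

[4] `<path>` regular polygon, #0000ff→engrave S348 F4146: (48.5248,64.0699) → (125.1441,94.5171) → (113.2025,12.9393) → (48.5248,64.0699) (closed)

[5] `<path>` regular polygon, #0000ff→engrave S348 F4146: (133.7260,64.2804) → (136.7069,57.1973) → (133.8062,50.0810) → (126.7231,47.1001) → (119.6068,50.0008) → (116.6259,57.0839) → (119.5266,64.2002) → (126.6097,67.1811) → (133.7260,64.2804) (closed)

[6] `<path>` line segment, #0000ff→engrave S348 F4146: (84.8486,140.8401) → (133.2072,47.7590)

[7] `<path>` cubic bezier, #0000ff→engrave S348 F4146: (71.3464,77.9291) → (76.0361,70.9992) → (77.0488,65.5350) → (75.5311,61.6932) → (72.6300,59.6300) → (69.4919,59.5021) → (67.2638,61.4659) → (67.0922,65.6777) → (70.1240,72.2942)

[8] `<polygon>` rectangle, #0000ff→engrave S348 F4146: (3.8693,123.8260) → (35.7104,123.8260) → (35.7104,63.7224) → (3.8693,63.7224) → (3.8693,123.8260) (closed)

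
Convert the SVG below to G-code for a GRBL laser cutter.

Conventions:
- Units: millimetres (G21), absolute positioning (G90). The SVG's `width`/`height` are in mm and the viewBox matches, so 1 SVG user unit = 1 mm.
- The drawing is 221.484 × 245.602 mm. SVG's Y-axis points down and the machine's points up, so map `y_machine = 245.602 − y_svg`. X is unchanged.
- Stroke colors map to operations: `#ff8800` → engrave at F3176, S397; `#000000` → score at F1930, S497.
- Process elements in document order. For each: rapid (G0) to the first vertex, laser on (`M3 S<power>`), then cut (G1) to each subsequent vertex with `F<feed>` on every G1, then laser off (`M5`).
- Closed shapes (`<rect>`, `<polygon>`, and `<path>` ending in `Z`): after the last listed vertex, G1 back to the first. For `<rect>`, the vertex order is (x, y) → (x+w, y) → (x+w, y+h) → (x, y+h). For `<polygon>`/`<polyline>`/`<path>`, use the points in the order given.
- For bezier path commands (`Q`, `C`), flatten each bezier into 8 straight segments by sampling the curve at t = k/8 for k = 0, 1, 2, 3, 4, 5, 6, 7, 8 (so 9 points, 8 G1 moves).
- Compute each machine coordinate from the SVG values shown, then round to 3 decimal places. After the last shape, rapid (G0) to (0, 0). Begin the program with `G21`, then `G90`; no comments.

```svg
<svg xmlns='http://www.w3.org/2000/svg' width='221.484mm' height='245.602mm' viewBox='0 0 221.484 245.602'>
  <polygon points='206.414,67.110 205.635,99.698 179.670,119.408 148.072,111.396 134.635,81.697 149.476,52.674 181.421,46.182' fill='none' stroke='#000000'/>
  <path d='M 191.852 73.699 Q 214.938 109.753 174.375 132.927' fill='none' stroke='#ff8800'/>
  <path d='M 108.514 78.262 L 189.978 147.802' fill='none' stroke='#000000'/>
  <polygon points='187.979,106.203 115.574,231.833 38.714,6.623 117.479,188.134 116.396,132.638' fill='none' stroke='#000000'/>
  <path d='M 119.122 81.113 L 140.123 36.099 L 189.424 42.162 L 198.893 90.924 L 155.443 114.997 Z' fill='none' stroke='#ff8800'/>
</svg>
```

1 u = 1 mm; y_m = 245.602 − y.

[1] `<polygon>` regular polygon, #000000→score S497 F1930: (206.414,178.492) → (205.635,145.904) → (179.670,126.194) → (148.072,134.206) → (134.635,163.905) → (149.476,192.928) → (181.421,199.420) → (206.414,178.492) (closed)

[2] `<path>` quadratic bezier, #ff8800→engrave S397 F3176: (191.852,171.903) → (196.629,163.091) → (199.417,154.681) → (200.216,146.674) → (199.026,139.069) → (195.847,131.867) → (190.678,125.067) → (183.521,118.670) → (174.375,112.675)

[3] `<path>` line segment, #000000→score S497 F1930: (108.514,167.340) → (189.978,97.800)

[4] `<polygon>` closed polygon, #000000→score S497 F1930: (187.979,139.399) → (115.574,13.769) → (38.714,238.979) → (117.479,57.468) → (116.396,112.964) → (187.979,139.399) (closed)

[5] `<path>` regular polygon, #ff8800→engrave S397 F3176: (119.122,164.489) → (140.123,209.503) → (189.424,203.440) → (198.893,154.678) → (155.443,130.605) → (119.122,164.489) (closed)

G21
G90
G0 X206.414 Y178.492
M3 S497
G1 X205.635 Y145.904 F1930
G1 X179.670 Y126.194 F1930
G1 X148.072 Y134.206 F1930
G1 X134.635 Y163.905 F1930
G1 X149.476 Y192.928 F1930
G1 X181.421 Y199.420 F1930
G1 X206.414 Y178.492 F1930
M5
G0 X191.852 Y171.903
M3 S397
G1 X196.629 Y163.091 F3176
G1 X199.417 Y154.681 F3176
G1 X200.216 Y146.674 F3176
G1 X199.026 Y139.069 F3176
G1 X195.847 Y131.867 F3176
G1 X190.678 Y125.067 F3176
G1 X183.521 Y118.670 F3176
G1 X174.375 Y112.675 F3176
M5
G0 X108.514 Y167.340
M3 S497
G1 X189.978 Y97.800 F1930
M5
G0 X187.979 Y139.399
M3 S497
G1 X115.574 Y13.769 F1930
G1 X38.714 Y238.979 F1930
G1 X117.479 Y57.468 F1930
G1 X116.396 Y112.964 F1930
G1 X187.979 Y139.399 F1930
M5
G0 X119.122 Y164.489
M3 S397
G1 X140.123 Y209.503 F3176
G1 X189.424 Y203.440 F3176
G1 X198.893 Y154.678 F3176
G1 X155.443 Y130.605 F3176
G1 X119.122 Y164.489 F3176
M5
G0 X0.000 Y0.000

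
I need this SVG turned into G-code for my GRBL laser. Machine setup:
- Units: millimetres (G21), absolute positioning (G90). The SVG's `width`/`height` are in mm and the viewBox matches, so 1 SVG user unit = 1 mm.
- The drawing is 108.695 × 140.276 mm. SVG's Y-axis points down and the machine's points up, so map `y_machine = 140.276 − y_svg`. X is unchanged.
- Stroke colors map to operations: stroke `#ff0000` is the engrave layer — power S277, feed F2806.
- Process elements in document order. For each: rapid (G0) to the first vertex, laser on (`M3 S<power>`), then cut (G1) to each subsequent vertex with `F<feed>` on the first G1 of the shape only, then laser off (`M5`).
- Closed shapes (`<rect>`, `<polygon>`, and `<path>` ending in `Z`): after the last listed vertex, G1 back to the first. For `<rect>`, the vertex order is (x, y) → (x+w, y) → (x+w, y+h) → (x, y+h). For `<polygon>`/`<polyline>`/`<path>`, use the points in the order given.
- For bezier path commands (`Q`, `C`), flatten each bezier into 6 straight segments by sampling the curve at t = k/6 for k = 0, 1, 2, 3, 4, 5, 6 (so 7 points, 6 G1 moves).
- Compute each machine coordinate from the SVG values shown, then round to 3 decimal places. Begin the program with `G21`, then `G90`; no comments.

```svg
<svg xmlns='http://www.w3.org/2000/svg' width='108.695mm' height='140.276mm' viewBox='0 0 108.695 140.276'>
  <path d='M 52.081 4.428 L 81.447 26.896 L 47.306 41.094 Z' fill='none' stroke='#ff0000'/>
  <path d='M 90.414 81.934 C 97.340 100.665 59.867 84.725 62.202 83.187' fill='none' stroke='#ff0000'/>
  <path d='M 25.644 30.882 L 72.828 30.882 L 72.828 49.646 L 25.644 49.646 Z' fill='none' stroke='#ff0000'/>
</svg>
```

viewBox `0 0 108.695 140.276` with mm width/height → 1 unit = 1 mm. Flip: y_m = 140.276 − y_svg.

**Shape 1** — `<path>` regular polygon, stroke `#ff0000` → engrave (S277, F2806). Machine vertices: (52.081,135.848) → (81.447,113.380) → (47.306,99.182) → (52.081,135.848). Closed: final G1 returns to the first vertex.

**Shape 2** — `<path>` cubic bezier, stroke `#ff0000` → engrave (S277, F2806). Control points (SVG): P0=(90.414,81.934), P1=(97.340,100.665), P2=(59.867,84.725), P3=(62.202,83.187); sampled at t=k/6. Machine vertices: (90.414,58.342) → (90.567,51.639) → (85.659,49.350) → (78.030,50.115) → (70.018,52.568) → (63.962,55.347) → (62.202,57.089). Open path.

**Shape 3** — `<path>` rectangle, stroke `#ff0000` → engrave (S277, F2806). Machine vertices: (25.644,109.394) → (72.828,109.394) → (72.828,90.630) → (25.644,90.630) → (25.644,109.394). Closed: final G1 returns to the first vertex.

G21
G90
G0 X52.081 Y135.848
M3 S277
G1 X81.447 Y113.380 F2806
G1 X47.306 Y99.182
G1 X52.081 Y135.848
M5
G0 X90.414 Y58.342
M3 S277
G1 X90.567 Y51.639 F2806
G1 X85.659 Y49.350
G1 X78.030 Y50.115
G1 X70.018 Y52.568
G1 X63.962 Y55.347
G1 X62.202 Y57.089
M5
G0 X25.644 Y109.394
M3 S277
G1 X72.828 Y109.394 F2806
G1 X72.828 Y90.630
G1 X25.644 Y90.630
G1 X25.644 Y109.394
M5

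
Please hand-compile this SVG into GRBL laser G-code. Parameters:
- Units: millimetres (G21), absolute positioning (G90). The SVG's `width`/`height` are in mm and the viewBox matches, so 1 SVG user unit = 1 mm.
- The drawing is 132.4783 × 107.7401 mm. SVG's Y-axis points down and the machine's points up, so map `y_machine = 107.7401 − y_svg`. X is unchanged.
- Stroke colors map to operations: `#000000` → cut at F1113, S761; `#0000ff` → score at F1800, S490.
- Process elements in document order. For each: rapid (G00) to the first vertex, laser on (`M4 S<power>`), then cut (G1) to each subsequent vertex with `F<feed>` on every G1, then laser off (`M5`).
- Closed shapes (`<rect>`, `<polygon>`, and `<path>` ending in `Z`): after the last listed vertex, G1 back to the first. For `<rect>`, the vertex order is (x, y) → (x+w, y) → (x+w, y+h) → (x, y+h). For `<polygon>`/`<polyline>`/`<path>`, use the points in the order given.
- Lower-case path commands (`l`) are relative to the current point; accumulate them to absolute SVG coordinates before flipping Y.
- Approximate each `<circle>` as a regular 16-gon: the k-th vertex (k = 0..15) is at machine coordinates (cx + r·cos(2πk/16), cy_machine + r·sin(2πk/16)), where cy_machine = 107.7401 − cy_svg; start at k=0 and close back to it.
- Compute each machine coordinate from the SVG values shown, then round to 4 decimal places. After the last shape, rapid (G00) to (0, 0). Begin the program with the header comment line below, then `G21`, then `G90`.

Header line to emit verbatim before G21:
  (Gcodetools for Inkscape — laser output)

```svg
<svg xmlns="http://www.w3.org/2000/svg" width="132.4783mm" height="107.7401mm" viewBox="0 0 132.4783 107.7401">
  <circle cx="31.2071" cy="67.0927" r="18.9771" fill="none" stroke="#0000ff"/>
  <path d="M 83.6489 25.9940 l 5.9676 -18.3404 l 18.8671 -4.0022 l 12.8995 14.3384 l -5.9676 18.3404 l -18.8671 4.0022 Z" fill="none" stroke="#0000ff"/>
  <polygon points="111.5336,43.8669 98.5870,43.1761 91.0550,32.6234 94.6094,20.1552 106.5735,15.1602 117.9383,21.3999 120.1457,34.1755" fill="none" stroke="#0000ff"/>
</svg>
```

Since the viewBox matches the mm dimensions, user units are millimetres directly. The only transform is the Y-flip y_m = 107.7401 − y_svg.

Shape 1 is a circle drawn with `<circle>`. Its stroke #0000ff means score at S490, F1800. After flipping Y the toolpath is (50.1842,40.6474) → (48.7397,47.9096) → (44.6259,54.0662) → (38.4693,58.1800) → (31.2071,59.6245) → (23.9449,58.1800) → (17.7883,54.0662) → (13.6745,47.9096) → (12.2300,40.6474) → (13.6745,33.3852) → (17.7883,27.2286) → (23.9449,23.1148) → (31.2071,21.6703) → (38.4693,23.1148) → (44.6259,27.2286) → (48.7397,33.3852) → (50.1842,40.6474), returning to the start.

Shape 2 is a regular polygon drawn with `<path>`. Its stroke #0000ff means score at S490, F1800. After flipping Y the toolpath is (83.6489,81.7461) → (89.6165,100.0865) → (108.4836,104.0887) → (121.3831,89.7503) → (115.4155,71.4099) → (96.5484,67.4077) → (83.6489,81.7461), returning to the start.

Shape 3 is a regular polygon drawn with `<polygon>`. Its stroke #0000ff means score at S490, F1800. After flipping Y the toolpath is (111.5336,63.8732) → (98.5870,64.5640) → (91.0550,75.1167) → (94.6094,87.5849) → (106.5735,92.5799) → (117.9383,86.3402) → (120.1457,73.5646) → (111.5336,63.8732), returning to the start.

(Gcodetools for Inkscape — laser output)
G21
G90
G00 X50.1842 Y40.6474
M4 S490
G1 X48.7397 Y47.9096 F1800
G1 X44.6259 Y54.0662 F1800
G1 X38.4693 Y58.1800 F1800
G1 X31.2071 Y59.6245 F1800
G1 X23.9449 Y58.1800 F1800
G1 X17.7883 Y54.0662 F1800
G1 X13.6745 Y47.9096 F1800
G1 X12.2300 Y40.6474 F1800
G1 X13.6745 Y33.3852 F1800
G1 X17.7883 Y27.2286 F1800
G1 X23.9449 Y23.1148 F1800
G1 X31.2071 Y21.6703 F1800
G1 X38.4693 Y23.1148 F1800
G1 X44.6259 Y27.2286 F1800
G1 X48.7397 Y33.3852 F1800
G1 X50.1842 Y40.6474 F1800
M5
G00 X83.6489 Y81.7461
M4 S490
G1 X89.6165 Y100.0865 F1800
G1 X108.4836 Y104.0887 F1800
G1 X121.3831 Y89.7503 F1800
G1 X115.4155 Y71.4099 F1800
G1 X96.5484 Y67.4077 F1800
G1 X83.6489 Y81.7461 F1800
M5
G00 X111.5336 Y63.8732
M4 S490
G1 X98.5870 Y64.5640 F1800
G1 X91.0550 Y75.1167 F1800
G1 X94.6094 Y87.5849 F1800
G1 X106.5735 Y92.5799 F1800
G1 X117.9383 Y86.3402 F1800
G1 X120.1457 Y73.5646 F1800
G1 X111.5336 Y63.8732 F1800
M5
G00 X0.0000 Y0.0000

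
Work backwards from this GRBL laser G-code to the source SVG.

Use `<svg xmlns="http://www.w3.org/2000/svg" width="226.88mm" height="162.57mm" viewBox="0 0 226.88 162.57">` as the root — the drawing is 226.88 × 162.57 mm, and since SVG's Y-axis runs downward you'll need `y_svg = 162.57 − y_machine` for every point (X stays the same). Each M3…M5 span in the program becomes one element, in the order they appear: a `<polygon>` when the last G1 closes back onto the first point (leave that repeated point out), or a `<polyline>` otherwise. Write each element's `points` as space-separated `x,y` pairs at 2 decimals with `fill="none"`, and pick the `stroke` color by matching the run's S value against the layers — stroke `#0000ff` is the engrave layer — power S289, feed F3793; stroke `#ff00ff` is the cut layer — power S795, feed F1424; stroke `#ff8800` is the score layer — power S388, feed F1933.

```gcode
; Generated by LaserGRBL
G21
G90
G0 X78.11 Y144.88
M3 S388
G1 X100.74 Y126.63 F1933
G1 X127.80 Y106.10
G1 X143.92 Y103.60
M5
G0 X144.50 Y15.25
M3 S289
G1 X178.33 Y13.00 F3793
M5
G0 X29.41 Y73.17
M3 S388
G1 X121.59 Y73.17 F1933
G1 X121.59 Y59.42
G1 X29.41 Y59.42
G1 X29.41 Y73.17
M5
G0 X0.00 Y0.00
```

y_svg = 162.57 − y_m.

[1] S388→`#ff8800` (score); open run; points: 78.11,17.69 100.74,35.94 127.80,56.47 143.92,58.97

[2] S289→`#0000ff` (engrave); open run; points: 144.50,147.32 178.33,149.57

[3] S388→`#ff8800` (score); closed run; points: 29.41,89.40 121.59,89.40 121.59,103.15 29.41,103.15

<svg xmlns="http://www.w3.org/2000/svg" width="226.88mm" height="162.57mm" viewBox="0 0 226.88 162.57">
  <polyline points="78.11,17.69 100.74,35.94 127.80,56.47 143.92,58.97" fill="none" stroke="#ff8800"/>
  <polyline points="144.50,147.32 178.33,149.57" fill="none" stroke="#0000ff"/>
  <polygon points="29.41,89.40 121.59,89.40 121.59,103.15 29.41,103.15" fill="none" stroke="#ff8800"/>
</svg>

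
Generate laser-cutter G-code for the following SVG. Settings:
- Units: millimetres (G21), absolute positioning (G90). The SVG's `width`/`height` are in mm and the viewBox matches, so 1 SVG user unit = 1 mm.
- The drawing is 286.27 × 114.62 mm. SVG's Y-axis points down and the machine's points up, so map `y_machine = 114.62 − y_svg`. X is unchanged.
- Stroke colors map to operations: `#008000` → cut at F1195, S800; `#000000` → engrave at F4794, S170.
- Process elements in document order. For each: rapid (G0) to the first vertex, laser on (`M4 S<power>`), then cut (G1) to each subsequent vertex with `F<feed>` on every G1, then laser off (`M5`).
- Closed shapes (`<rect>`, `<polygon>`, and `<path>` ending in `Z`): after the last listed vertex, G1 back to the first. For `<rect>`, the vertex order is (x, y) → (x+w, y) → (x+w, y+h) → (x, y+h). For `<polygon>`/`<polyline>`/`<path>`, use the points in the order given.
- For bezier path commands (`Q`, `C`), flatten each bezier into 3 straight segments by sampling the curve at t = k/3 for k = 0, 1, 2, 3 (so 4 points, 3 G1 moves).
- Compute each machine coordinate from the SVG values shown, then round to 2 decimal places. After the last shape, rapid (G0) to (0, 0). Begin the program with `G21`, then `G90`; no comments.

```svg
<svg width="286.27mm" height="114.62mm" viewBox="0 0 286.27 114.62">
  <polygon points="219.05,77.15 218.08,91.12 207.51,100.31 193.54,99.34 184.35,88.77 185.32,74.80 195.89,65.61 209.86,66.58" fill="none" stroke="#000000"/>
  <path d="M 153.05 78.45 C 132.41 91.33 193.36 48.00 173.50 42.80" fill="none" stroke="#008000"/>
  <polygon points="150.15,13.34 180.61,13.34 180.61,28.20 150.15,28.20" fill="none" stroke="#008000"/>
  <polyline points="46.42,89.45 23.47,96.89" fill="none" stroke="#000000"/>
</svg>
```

G21
G90
G0 X219.05 Y37.47
M4 S170
G1 X218.08 Y23.50 F4794
G1 X207.51 Y14.31 F4794
G1 X193.54 Y15.28 F4794
G1 X184.35 Y25.85 F4794
G1 X185.32 Y39.82 F4794
G1 X195.89 Y49.01 F4794
G1 X209.86 Y48.04 F4794
G1 X219.05 Y37.47 F4794
M5
G0 X153.05 Y36.17
M4 S800
G1 X153.59 Y38.53 F1195
G1 X172.44 Y57.40 F1195
G1 X173.50 Y71.82 F1195
M5
G0 X150.15 Y101.28
M4 S800
G1 X180.61 Y101.28 F1195
G1 X180.61 Y86.42 F1195
G1 X150.15 Y86.42 F1195
G1 X150.15 Y101.28 F1195
M5
G0 X46.42 Y25.17
M4 S170
G1 X23.47 Y17.73 F4794
M5
G0 X0.00 Y0.00

viewBox `0 0 286.27 114.62` with mm width/height → 1 unit = 1 mm. Flip: y_m = 114.62 − y_svg.

**Shape 1** — `<polygon>` regular polygon, stroke `#000000` → engrave (S170, F4794). Machine vertices: (219.05,37.47) → (218.08,23.50) → (207.51,14.31) → (193.54,15.28) → (184.35,25.85) → (185.32,39.82) → (195.89,49.01) → (209.86,48.04) → (219.05,37.47). Closed: final G1 returns to the first vertex.

**Shape 2** — `<path>` cubic bezier, stroke `#008000` → cut (S800, F1195). Control points (SVG): P0=(153.05,78.45), P1=(132.41,91.33), P2=(193.36,48.00), P3=(173.50,42.80); sampled at t=k/3. Machine vertices: (153.05,36.17) → (153.59,38.53) → (172.44,57.40) → (173.50,71.82). Open path.

**Shape 3** — `<polygon>` rectangle, stroke `#008000` → cut (S800, F1195). Machine vertices: (150.15,101.28) → (180.61,101.28) → (180.61,86.42) → (150.15,86.42) → (150.15,101.28). Closed: final G1 returns to the first vertex.

**Shape 4** — `<polyline>` line segment, stroke `#000000` → engrave (S170, F4794). Machine vertices: (46.42,25.17) → (23.47,17.73). Open path.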